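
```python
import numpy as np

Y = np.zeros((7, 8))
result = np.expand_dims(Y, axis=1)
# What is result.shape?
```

(7, 1, 8)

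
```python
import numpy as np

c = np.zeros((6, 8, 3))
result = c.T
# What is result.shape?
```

(3, 8, 6)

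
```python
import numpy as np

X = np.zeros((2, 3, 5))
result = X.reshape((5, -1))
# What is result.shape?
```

(5, 6)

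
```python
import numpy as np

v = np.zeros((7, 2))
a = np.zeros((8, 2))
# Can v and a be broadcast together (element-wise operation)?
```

No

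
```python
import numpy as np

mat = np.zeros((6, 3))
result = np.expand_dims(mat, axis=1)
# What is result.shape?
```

(6, 1, 3)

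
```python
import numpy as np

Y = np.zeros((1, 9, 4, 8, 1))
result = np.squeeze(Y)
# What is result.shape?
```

(9, 4, 8)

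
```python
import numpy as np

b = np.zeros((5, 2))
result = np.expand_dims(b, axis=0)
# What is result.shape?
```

(1, 5, 2)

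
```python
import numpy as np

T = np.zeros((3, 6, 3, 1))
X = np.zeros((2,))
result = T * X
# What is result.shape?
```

(3, 6, 3, 2)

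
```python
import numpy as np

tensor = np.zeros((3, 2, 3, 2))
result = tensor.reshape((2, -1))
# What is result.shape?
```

(2, 18)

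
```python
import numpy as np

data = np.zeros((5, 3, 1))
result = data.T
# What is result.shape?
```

(1, 3, 5)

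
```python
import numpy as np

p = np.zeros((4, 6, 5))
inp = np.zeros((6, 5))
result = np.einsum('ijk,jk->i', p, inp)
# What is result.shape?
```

(4,)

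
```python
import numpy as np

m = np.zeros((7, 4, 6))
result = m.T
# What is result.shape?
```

(6, 4, 7)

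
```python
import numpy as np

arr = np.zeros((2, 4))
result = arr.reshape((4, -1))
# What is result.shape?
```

(4, 2)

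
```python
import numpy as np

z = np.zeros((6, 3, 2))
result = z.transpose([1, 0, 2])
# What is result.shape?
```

(3, 6, 2)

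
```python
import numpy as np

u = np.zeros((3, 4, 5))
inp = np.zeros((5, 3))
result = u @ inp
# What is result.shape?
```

(3, 4, 3)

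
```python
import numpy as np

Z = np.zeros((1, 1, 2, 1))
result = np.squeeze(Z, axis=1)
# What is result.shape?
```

(1, 2, 1)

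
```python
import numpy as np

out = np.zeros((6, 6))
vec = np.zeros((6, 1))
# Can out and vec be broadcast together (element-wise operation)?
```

Yes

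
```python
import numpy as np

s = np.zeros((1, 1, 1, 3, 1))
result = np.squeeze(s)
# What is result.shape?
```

(3,)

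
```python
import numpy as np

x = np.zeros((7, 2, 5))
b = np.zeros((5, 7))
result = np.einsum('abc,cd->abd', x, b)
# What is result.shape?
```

(7, 2, 7)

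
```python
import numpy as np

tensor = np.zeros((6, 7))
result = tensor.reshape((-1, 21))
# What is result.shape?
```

(2, 21)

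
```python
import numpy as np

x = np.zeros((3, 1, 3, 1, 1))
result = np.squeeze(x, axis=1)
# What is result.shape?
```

(3, 3, 1, 1)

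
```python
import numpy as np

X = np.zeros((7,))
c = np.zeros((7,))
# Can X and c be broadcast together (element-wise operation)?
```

Yes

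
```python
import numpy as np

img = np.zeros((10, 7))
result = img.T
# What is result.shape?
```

(7, 10)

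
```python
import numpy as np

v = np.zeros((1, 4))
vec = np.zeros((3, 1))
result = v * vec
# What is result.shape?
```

(3, 4)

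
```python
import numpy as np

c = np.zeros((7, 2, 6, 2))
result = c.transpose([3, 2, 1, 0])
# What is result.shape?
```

(2, 6, 2, 7)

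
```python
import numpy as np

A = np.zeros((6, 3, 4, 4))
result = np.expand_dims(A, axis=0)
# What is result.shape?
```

(1, 6, 3, 4, 4)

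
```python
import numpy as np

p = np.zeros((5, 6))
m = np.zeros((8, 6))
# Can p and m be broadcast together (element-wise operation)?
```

No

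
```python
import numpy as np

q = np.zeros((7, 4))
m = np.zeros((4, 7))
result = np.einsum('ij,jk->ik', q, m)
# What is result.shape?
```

(7, 7)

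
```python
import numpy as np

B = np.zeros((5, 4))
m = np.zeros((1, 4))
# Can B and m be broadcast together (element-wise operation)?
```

Yes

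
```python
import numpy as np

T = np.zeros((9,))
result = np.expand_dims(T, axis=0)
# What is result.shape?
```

(1, 9)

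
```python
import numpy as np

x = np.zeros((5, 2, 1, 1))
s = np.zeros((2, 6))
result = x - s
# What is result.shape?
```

(5, 2, 2, 6)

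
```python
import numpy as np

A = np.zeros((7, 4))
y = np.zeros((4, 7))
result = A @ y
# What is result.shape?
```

(7, 7)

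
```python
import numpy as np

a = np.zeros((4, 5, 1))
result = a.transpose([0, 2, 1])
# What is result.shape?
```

(4, 1, 5)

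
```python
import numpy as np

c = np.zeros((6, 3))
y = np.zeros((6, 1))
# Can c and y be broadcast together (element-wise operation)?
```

Yes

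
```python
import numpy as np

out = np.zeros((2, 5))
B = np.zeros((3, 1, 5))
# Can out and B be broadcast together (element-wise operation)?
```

Yes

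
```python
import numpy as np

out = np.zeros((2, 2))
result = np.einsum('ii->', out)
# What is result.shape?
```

()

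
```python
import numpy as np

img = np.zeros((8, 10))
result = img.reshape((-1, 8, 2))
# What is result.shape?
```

(5, 8, 2)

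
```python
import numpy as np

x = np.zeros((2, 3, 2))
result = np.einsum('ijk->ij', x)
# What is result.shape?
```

(2, 3)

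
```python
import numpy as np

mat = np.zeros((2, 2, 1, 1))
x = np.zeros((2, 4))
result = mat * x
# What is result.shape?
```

(2, 2, 2, 4)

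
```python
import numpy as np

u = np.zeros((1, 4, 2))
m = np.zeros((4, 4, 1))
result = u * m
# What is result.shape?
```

(4, 4, 2)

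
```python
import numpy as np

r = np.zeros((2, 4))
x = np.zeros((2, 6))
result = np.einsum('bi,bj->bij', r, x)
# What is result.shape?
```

(2, 4, 6)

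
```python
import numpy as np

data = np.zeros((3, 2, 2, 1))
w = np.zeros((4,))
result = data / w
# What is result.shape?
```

(3, 2, 2, 4)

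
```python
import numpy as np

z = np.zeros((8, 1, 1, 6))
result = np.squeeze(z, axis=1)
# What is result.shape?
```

(8, 1, 6)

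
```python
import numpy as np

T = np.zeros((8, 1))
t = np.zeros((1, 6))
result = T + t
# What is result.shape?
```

(8, 6)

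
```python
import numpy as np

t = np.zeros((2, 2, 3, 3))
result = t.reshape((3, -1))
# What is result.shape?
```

(3, 12)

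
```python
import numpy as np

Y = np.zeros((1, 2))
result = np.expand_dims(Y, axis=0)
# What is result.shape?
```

(1, 1, 2)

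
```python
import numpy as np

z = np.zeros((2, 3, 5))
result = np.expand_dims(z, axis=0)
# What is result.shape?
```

(1, 2, 3, 5)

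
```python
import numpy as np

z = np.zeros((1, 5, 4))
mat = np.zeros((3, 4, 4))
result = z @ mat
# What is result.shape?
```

(3, 5, 4)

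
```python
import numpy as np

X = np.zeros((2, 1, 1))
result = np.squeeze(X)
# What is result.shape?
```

(2,)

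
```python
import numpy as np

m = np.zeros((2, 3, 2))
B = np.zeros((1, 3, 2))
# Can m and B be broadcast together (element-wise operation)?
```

Yes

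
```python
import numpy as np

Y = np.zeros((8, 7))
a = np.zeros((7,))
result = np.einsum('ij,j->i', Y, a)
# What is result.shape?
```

(8,)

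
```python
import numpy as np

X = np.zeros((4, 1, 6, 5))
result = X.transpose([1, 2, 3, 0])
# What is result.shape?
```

(1, 6, 5, 4)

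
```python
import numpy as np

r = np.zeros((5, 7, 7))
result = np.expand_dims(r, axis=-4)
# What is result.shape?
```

(1, 5, 7, 7)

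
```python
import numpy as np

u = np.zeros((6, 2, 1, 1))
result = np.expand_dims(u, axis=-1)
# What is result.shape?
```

(6, 2, 1, 1, 1)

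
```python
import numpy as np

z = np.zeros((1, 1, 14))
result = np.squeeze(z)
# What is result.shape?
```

(14,)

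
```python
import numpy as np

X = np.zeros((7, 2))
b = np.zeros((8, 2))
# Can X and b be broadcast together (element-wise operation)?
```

No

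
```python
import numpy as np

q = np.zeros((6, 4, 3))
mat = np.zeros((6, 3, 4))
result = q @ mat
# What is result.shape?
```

(6, 4, 4)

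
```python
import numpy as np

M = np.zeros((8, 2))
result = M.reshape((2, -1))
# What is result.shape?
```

(2, 8)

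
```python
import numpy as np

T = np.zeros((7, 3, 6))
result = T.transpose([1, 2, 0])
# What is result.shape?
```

(3, 6, 7)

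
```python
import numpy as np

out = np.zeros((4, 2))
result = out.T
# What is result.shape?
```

(2, 4)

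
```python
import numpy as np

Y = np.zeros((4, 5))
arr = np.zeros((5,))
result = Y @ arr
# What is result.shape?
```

(4,)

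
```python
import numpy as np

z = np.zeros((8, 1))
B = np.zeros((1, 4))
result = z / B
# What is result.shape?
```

(8, 4)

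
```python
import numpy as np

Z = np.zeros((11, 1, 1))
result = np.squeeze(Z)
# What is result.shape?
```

(11,)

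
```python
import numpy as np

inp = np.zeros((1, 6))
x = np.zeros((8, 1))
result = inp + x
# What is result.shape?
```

(8, 6)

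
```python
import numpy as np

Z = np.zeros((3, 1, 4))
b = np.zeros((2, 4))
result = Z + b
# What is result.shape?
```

(3, 2, 4)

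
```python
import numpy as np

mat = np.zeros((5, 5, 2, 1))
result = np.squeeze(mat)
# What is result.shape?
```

(5, 5, 2)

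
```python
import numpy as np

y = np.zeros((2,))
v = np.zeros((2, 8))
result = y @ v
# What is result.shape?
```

(8,)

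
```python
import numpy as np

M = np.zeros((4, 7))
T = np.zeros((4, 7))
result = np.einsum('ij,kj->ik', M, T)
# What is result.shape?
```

(4, 4)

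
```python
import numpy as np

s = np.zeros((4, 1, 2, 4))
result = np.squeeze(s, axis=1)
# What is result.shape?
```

(4, 2, 4)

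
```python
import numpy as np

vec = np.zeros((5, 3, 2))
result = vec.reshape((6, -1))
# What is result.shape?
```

(6, 5)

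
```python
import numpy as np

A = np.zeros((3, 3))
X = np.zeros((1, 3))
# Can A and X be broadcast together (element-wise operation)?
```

Yes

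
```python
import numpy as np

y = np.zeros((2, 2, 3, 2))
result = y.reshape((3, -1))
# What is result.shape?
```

(3, 8)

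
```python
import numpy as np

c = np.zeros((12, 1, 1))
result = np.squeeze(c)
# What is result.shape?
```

(12,)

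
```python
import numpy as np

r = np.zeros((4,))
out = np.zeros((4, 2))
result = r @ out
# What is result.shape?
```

(2,)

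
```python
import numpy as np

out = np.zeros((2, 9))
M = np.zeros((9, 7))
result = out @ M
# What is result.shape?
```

(2, 7)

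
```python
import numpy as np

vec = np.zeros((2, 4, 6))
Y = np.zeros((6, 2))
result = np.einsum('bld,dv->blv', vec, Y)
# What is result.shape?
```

(2, 4, 2)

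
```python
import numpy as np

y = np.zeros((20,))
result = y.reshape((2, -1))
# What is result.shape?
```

(2, 10)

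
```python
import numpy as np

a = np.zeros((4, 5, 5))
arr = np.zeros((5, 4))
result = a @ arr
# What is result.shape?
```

(4, 5, 4)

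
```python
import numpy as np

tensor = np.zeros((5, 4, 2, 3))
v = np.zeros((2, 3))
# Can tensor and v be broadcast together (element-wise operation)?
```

Yes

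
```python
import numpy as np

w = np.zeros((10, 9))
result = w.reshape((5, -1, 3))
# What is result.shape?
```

(5, 6, 3)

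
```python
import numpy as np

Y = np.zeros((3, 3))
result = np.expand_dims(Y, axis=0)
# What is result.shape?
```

(1, 3, 3)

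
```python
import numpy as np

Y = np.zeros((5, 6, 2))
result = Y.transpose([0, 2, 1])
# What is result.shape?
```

(5, 2, 6)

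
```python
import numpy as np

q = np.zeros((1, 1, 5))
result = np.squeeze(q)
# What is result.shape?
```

(5,)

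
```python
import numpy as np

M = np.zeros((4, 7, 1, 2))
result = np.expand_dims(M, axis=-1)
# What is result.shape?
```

(4, 7, 1, 2, 1)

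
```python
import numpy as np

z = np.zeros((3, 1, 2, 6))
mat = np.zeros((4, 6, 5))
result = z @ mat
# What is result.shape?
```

(3, 4, 2, 5)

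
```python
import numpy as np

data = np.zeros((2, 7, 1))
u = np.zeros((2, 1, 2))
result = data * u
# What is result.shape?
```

(2, 7, 2)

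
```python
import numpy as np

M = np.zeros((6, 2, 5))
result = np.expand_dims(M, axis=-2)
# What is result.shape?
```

(6, 2, 1, 5)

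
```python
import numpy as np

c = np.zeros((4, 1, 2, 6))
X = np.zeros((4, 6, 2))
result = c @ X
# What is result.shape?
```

(4, 4, 2, 2)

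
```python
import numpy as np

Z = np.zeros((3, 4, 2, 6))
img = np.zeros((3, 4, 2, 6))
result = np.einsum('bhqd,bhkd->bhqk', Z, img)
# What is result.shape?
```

(3, 4, 2, 2)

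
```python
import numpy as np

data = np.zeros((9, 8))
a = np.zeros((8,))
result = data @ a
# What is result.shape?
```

(9,)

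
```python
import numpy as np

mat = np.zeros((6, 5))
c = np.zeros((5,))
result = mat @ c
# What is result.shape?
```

(6,)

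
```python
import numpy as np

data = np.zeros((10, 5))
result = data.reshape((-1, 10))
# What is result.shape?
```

(5, 10)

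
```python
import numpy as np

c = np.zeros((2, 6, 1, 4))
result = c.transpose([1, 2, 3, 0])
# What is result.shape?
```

(6, 1, 4, 2)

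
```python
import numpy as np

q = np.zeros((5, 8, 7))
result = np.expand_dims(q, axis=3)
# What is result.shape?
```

(5, 8, 7, 1)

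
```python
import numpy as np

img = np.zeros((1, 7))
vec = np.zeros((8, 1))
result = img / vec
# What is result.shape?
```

(8, 7)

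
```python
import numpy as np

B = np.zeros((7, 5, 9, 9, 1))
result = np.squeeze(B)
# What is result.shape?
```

(7, 5, 9, 9)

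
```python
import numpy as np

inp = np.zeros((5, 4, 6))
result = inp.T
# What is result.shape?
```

(6, 4, 5)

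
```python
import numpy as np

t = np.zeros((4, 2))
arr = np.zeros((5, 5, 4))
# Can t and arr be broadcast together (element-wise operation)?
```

No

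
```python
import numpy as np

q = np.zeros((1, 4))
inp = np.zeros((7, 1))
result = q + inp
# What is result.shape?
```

(7, 4)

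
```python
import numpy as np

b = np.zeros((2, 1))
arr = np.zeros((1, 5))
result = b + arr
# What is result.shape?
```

(2, 5)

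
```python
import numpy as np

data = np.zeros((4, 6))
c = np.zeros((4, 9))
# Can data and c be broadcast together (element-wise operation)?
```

No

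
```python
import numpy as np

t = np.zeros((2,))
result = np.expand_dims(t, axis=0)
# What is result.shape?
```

(1, 2)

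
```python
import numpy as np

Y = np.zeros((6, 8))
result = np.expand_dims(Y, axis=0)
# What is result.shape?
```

(1, 6, 8)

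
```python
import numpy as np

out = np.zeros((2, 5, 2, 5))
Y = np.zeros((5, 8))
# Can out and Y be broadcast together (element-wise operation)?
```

No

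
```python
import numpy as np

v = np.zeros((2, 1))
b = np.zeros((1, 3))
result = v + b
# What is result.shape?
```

(2, 3)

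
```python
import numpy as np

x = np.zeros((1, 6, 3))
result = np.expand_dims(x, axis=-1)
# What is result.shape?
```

(1, 6, 3, 1)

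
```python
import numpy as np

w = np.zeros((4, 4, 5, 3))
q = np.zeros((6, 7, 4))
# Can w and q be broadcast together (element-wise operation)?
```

No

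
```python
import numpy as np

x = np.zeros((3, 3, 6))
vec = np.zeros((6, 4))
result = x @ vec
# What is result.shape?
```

(3, 3, 4)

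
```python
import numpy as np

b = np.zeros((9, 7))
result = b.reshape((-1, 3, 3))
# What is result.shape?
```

(7, 3, 3)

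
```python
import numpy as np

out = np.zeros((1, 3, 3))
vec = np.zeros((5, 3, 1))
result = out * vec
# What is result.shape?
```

(5, 3, 3)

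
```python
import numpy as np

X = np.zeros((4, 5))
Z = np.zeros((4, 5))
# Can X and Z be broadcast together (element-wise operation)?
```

Yes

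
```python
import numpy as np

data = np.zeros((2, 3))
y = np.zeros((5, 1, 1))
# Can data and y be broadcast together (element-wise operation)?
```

Yes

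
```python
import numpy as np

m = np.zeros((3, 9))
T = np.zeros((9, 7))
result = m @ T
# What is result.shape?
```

(3, 7)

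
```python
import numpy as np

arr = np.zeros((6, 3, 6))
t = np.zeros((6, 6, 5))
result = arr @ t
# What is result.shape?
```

(6, 3, 5)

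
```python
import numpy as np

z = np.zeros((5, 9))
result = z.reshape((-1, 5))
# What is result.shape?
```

(9, 5)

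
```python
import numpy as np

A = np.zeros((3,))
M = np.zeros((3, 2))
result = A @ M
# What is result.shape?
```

(2,)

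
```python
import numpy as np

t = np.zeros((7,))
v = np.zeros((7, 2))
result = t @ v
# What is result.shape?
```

(2,)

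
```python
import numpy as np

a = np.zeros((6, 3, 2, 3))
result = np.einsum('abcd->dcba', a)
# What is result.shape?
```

(3, 2, 3, 6)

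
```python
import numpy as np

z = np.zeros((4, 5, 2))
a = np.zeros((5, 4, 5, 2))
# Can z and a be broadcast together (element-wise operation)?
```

Yes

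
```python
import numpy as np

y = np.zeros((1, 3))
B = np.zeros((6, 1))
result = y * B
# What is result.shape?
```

(6, 3)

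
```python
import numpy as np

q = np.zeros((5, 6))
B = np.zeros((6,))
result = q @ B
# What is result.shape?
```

(5,)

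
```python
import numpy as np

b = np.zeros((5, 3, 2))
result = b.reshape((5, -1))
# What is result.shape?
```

(5, 6)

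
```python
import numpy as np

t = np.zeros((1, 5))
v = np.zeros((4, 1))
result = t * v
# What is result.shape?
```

(4, 5)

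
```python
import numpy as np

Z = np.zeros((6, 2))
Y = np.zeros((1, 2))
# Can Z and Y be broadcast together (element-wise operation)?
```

Yes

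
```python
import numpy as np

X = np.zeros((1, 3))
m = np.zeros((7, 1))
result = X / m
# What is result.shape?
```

(7, 3)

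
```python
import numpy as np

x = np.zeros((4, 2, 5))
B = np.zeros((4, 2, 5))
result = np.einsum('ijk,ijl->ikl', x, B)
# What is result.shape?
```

(4, 5, 5)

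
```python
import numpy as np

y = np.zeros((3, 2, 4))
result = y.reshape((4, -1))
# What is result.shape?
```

(4, 6)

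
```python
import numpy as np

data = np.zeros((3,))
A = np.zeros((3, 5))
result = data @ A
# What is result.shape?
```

(5,)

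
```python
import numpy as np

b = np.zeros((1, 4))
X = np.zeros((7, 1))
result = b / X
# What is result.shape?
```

(7, 4)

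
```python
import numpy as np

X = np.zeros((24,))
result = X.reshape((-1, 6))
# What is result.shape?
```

(4, 6)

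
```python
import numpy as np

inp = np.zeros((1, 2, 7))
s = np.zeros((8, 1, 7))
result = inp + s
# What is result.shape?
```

(8, 2, 7)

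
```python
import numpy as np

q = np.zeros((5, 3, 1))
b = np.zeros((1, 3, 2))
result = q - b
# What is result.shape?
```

(5, 3, 2)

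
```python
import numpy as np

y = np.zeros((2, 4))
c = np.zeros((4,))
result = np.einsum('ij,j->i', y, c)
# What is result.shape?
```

(2,)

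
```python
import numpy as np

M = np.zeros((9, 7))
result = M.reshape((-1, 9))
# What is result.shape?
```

(7, 9)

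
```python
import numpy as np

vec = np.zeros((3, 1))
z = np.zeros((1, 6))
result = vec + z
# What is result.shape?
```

(3, 6)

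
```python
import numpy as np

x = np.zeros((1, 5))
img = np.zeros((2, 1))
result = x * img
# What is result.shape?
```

(2, 5)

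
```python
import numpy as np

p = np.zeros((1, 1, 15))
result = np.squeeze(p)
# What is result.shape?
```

(15,)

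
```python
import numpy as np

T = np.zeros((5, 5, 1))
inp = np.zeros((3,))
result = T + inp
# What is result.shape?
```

(5, 5, 3)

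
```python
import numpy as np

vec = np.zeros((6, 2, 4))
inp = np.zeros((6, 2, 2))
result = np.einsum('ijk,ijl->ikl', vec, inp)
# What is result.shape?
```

(6, 4, 2)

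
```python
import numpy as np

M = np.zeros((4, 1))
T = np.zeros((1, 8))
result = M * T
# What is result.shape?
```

(4, 8)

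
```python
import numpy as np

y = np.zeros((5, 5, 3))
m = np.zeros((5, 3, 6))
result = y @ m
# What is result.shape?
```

(5, 5, 6)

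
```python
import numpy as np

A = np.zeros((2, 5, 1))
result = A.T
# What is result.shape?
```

(1, 5, 2)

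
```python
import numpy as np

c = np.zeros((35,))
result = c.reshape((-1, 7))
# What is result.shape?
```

(5, 7)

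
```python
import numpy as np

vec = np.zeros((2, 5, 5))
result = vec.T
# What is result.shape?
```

(5, 5, 2)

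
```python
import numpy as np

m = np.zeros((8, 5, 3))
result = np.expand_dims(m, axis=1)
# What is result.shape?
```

(8, 1, 5, 3)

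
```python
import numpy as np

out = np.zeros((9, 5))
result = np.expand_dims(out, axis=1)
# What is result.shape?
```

(9, 1, 5)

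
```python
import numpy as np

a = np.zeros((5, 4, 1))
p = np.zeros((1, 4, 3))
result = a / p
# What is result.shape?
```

(5, 4, 3)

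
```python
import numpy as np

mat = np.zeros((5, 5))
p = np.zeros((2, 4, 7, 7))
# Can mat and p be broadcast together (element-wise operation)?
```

No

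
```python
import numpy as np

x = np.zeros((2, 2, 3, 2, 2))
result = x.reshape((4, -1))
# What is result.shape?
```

(4, 12)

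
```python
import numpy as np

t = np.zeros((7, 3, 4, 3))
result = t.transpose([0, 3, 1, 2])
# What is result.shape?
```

(7, 3, 3, 4)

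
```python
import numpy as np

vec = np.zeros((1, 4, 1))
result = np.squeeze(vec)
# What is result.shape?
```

(4,)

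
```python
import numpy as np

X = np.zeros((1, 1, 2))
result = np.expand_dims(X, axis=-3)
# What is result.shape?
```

(1, 1, 1, 2)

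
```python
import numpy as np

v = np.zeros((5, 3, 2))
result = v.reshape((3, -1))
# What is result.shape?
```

(3, 10)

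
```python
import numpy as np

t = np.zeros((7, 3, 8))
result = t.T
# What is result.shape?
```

(8, 3, 7)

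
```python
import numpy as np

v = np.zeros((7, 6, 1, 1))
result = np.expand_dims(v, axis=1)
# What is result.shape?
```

(7, 1, 6, 1, 1)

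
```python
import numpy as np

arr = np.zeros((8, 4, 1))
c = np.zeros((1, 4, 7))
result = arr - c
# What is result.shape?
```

(8, 4, 7)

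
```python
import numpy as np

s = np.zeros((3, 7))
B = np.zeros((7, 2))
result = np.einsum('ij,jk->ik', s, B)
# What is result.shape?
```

(3, 2)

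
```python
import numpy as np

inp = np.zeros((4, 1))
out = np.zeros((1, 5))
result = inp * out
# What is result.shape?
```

(4, 5)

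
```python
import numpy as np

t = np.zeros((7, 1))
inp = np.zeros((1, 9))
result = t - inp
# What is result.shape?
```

(7, 9)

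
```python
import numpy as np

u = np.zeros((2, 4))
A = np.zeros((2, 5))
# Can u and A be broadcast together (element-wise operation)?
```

No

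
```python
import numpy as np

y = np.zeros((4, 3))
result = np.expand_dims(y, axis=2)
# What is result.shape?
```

(4, 3, 1)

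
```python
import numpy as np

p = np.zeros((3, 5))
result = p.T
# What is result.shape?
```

(5, 3)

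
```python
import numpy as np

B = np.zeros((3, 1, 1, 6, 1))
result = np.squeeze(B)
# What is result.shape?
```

(3, 6)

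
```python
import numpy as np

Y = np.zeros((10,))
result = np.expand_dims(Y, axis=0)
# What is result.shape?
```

(1, 10)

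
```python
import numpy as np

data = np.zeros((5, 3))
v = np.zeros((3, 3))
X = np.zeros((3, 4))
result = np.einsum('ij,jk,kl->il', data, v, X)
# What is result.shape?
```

(5, 4)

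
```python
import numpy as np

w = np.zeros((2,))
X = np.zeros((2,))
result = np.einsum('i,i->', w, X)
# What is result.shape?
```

()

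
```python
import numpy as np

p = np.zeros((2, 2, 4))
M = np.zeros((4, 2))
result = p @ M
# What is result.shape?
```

(2, 2, 2)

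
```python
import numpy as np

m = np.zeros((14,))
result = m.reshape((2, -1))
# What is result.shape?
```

(2, 7)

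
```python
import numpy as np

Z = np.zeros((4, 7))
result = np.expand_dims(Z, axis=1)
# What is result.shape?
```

(4, 1, 7)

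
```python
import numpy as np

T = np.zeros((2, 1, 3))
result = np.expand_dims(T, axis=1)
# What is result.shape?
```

(2, 1, 1, 3)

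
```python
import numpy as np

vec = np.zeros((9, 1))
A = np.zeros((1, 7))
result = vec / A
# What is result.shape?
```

(9, 7)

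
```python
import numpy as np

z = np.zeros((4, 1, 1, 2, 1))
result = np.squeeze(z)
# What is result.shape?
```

(4, 2)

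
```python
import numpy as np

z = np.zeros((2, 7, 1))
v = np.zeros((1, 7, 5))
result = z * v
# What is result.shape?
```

(2, 7, 5)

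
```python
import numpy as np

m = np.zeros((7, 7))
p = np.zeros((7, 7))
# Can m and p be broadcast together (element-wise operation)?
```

Yes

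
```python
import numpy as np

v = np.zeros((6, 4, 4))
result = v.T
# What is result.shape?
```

(4, 4, 6)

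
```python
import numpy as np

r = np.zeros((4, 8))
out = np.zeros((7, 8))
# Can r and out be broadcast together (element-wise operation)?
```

No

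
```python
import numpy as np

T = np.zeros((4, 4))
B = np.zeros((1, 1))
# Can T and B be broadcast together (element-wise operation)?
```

Yes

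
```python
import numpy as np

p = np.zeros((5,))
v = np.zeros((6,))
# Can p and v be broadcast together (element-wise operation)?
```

No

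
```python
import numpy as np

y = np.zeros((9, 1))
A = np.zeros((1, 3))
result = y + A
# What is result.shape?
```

(9, 3)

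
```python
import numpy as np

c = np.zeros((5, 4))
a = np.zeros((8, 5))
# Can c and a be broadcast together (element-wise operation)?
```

No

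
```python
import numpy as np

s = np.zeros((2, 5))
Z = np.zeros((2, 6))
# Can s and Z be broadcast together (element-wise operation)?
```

No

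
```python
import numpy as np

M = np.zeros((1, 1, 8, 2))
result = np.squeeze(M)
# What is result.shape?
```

(8, 2)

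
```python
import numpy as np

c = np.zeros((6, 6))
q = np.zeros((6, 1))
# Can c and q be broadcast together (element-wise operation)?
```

Yes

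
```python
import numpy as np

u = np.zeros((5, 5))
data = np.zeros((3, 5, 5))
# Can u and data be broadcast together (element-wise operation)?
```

Yes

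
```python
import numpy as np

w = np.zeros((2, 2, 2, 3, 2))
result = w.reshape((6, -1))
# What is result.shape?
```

(6, 8)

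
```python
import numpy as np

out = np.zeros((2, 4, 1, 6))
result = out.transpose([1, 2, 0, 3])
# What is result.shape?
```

(4, 1, 2, 6)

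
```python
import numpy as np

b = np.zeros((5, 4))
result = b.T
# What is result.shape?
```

(4, 5)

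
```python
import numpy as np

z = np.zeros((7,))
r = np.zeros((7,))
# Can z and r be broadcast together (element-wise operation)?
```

Yes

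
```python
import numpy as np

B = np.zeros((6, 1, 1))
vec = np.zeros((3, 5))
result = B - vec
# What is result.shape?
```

(6, 3, 5)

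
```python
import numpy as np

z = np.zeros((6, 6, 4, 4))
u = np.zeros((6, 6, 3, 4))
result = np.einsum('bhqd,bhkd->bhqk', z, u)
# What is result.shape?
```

(6, 6, 4, 3)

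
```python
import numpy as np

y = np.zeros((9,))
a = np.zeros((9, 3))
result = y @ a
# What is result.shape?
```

(3,)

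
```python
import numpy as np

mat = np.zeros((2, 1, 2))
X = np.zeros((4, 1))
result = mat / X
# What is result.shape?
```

(2, 4, 2)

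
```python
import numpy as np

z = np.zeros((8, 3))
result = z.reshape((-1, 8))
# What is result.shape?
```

(3, 8)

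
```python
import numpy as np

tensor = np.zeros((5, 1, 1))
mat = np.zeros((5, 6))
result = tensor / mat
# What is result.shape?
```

(5, 5, 6)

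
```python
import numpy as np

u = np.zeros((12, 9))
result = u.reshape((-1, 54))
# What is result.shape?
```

(2, 54)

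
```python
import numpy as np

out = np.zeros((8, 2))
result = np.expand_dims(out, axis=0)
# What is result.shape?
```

(1, 8, 2)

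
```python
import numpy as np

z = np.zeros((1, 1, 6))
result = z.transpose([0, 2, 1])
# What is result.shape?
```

(1, 6, 1)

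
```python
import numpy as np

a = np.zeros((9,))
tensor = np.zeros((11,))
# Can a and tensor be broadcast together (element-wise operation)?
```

No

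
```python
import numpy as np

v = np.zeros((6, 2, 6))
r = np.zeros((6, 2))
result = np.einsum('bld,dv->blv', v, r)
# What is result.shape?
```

(6, 2, 2)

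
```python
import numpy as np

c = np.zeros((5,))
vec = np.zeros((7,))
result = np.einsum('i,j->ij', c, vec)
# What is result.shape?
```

(5, 7)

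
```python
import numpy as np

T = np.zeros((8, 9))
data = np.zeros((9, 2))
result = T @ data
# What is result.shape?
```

(8, 2)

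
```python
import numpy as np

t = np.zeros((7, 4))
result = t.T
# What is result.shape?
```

(4, 7)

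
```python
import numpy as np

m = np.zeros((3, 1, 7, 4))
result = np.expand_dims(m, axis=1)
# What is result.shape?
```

(3, 1, 1, 7, 4)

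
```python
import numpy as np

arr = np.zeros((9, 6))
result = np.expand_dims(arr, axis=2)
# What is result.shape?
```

(9, 6, 1)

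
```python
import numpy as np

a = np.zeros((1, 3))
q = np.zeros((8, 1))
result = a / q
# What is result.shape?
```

(8, 3)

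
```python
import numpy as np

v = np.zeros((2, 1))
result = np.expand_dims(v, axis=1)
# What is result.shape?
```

(2, 1, 1)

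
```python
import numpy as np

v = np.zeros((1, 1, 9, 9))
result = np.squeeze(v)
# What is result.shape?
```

(9, 9)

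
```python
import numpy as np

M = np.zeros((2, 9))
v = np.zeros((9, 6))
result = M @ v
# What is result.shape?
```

(2, 6)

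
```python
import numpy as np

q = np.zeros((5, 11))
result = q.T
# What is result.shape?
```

(11, 5)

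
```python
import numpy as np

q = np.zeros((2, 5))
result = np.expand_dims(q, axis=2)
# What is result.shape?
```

(2, 5, 1)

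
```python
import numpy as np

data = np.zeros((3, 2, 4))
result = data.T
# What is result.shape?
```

(4, 2, 3)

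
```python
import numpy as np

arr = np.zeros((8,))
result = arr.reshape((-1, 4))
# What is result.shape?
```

(2, 4)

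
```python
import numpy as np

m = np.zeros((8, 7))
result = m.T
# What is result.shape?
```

(7, 8)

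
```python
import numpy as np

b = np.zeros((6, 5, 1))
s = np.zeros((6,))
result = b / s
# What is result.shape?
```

(6, 5, 6)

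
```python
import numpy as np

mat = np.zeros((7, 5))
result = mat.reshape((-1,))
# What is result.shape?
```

(35,)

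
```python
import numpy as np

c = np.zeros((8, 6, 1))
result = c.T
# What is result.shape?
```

(1, 6, 8)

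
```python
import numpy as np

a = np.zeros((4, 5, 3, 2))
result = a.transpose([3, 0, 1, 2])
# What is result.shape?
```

(2, 4, 5, 3)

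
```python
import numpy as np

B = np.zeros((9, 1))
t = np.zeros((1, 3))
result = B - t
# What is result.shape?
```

(9, 3)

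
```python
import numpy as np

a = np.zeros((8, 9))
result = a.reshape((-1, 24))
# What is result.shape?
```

(3, 24)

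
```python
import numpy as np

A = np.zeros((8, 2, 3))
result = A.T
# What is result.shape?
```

(3, 2, 8)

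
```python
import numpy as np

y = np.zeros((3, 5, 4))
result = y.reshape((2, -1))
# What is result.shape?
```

(2, 30)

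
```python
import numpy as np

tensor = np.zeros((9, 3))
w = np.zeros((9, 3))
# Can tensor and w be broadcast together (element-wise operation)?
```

Yes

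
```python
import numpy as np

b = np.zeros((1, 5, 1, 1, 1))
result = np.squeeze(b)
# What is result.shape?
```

(5,)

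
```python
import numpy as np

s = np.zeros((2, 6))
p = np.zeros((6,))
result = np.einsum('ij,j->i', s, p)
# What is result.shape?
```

(2,)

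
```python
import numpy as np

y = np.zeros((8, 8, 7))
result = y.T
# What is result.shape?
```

(7, 8, 8)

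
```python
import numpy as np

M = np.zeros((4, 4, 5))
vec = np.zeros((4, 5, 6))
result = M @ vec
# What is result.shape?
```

(4, 4, 6)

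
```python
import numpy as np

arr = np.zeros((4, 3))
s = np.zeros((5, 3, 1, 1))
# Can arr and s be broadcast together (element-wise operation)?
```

Yes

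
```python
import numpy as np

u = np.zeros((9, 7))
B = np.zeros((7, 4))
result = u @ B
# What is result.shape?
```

(9, 4)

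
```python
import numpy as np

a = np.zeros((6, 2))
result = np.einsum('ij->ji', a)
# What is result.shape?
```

(2, 6)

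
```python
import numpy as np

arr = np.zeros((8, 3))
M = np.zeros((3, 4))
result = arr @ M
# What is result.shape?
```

(8, 4)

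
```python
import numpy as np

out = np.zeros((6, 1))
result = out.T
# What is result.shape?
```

(1, 6)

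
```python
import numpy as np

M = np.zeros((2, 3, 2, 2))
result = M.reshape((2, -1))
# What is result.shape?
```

(2, 12)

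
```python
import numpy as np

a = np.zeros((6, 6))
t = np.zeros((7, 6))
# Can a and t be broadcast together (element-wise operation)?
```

No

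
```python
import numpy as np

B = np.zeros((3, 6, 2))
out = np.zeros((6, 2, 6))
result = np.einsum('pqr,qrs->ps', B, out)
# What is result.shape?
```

(3, 6)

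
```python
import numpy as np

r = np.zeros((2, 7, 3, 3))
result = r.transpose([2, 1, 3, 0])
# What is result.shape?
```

(3, 7, 3, 2)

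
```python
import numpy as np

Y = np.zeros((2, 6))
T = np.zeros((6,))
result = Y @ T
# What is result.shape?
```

(2,)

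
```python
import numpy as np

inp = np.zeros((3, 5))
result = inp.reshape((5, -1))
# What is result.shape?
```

(5, 3)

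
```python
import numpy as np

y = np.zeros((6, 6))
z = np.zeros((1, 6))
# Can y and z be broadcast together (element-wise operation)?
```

Yes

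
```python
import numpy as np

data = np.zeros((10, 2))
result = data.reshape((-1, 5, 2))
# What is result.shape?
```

(2, 5, 2)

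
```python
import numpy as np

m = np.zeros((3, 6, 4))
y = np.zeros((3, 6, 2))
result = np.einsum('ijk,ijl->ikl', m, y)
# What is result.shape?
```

(3, 4, 2)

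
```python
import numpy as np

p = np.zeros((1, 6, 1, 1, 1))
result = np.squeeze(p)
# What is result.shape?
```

(6,)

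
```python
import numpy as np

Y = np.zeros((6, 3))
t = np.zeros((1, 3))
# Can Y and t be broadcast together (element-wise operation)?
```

Yes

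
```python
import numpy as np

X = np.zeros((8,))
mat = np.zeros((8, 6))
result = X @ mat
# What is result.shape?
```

(6,)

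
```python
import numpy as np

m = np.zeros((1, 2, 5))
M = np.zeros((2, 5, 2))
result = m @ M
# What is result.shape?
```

(2, 2, 2)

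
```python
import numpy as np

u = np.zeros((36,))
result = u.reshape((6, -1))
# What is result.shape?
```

(6, 6)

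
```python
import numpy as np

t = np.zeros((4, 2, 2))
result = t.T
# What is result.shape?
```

(2, 2, 4)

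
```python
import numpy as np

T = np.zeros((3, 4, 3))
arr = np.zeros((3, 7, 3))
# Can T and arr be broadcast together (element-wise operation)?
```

No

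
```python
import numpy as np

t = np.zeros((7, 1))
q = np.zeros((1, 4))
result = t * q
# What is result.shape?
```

(7, 4)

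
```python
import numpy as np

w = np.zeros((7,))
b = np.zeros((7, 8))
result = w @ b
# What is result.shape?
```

(8,)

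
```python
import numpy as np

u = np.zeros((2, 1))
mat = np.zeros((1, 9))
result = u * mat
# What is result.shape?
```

(2, 9)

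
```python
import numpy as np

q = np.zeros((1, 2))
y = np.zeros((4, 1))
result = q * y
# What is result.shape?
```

(4, 2)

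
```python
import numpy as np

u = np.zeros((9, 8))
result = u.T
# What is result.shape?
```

(8, 9)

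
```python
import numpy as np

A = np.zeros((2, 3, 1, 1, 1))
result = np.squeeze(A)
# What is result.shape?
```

(2, 3)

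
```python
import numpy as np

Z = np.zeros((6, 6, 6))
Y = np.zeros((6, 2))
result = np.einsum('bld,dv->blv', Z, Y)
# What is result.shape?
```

(6, 6, 2)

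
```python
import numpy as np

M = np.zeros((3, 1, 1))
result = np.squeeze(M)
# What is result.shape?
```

(3,)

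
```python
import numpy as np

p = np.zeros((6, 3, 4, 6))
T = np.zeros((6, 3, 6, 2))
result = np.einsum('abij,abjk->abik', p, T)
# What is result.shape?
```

(6, 3, 4, 2)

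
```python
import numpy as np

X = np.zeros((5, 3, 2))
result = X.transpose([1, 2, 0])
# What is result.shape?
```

(3, 2, 5)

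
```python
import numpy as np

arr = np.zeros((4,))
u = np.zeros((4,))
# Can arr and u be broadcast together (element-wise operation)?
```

Yes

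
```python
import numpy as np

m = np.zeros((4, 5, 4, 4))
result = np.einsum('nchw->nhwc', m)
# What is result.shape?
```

(4, 4, 4, 5)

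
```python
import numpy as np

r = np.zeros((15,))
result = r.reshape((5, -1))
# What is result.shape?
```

(5, 3)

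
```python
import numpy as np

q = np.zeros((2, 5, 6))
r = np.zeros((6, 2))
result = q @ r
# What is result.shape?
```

(2, 5, 2)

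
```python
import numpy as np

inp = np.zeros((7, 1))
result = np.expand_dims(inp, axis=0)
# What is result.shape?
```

(1, 7, 1)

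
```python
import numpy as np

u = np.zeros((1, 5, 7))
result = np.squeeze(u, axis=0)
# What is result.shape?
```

(5, 7)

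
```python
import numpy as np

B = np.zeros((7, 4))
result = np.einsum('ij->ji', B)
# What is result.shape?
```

(4, 7)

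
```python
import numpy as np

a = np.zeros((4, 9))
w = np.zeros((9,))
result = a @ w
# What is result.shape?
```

(4,)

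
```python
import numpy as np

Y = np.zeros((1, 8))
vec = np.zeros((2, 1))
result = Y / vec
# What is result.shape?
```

(2, 8)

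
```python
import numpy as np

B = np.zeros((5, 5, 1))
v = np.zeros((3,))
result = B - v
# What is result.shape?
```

(5, 5, 3)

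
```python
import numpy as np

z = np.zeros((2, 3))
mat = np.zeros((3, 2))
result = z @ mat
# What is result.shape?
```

(2, 2)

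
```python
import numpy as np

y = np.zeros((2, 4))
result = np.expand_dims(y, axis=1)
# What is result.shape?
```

(2, 1, 4)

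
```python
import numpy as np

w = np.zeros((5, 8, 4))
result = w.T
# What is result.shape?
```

(4, 8, 5)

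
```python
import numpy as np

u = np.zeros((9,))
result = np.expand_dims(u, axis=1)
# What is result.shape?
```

(9, 1)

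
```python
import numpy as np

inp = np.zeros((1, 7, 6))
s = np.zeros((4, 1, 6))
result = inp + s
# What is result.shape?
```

(4, 7, 6)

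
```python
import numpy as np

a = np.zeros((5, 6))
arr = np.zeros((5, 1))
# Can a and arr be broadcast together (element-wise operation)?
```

Yes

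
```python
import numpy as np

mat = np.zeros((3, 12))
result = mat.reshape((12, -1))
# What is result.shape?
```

(12, 3)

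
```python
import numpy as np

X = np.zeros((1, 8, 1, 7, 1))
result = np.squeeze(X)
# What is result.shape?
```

(8, 7)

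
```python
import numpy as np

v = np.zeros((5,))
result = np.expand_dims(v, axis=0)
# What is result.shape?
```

(1, 5)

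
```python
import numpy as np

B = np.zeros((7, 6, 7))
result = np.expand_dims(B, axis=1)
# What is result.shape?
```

(7, 1, 6, 7)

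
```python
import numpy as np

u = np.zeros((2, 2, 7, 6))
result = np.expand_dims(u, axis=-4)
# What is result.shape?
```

(2, 1, 2, 7, 6)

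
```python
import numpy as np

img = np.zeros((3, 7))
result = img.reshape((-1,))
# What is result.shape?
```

(21,)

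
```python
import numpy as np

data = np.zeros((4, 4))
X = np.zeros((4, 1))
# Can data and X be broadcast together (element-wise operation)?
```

Yes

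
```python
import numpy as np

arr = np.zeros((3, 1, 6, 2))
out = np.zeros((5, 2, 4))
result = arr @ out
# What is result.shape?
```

(3, 5, 6, 4)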